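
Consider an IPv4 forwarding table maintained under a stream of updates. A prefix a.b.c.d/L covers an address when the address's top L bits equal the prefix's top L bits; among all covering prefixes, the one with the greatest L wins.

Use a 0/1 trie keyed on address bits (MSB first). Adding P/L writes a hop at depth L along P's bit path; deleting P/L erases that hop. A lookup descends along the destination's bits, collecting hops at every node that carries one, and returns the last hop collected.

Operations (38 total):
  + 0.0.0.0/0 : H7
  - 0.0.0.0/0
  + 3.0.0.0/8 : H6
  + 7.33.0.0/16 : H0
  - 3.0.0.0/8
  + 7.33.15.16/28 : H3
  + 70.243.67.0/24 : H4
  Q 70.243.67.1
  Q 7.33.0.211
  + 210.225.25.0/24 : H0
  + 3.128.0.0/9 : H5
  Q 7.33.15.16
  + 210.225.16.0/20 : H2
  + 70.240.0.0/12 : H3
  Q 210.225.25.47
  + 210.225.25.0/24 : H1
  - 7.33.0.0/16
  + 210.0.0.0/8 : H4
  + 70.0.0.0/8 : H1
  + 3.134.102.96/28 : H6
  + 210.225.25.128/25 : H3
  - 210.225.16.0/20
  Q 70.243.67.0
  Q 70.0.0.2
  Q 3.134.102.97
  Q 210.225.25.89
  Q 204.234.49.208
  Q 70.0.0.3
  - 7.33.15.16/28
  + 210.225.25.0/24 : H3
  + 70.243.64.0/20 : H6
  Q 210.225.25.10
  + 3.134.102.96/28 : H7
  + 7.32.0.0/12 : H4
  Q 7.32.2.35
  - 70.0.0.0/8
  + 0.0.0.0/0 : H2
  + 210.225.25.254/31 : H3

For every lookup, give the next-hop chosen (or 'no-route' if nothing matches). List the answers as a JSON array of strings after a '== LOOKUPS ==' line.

Apply in order:
  add 0.0.0.0/0 -> H7 at depth 0
  del 0.0.0.0/0 (clear depth 0)
  add 3.0.0.0/8 -> H6 at depth 8
  add 7.33.0.0/16 -> H0 at depth 16
  del 3.0.0.0/8 (clear depth 8)
  add 7.33.15.16/28 -> H3 at depth 28
  add 70.243.67.0/24 -> H4 at depth 24
  lookup 70.243.67.1: bits 010001101111001101000011 walk d0:-→d1:-→d2:-→d3:-→d4:-→d5:-→d6:-→d7:-→d8:-→d9:-→d10:-→d11:-→d12:-→d13:-→d14:-→d15:-→d16:-→d17:-→d18:-→d19:-→d20:-→d21:-→d22:-→d23:-→d24:H4 -> H4
  lookup 7.33.0.211: bits 00000111001000010000 walk d0:-→d1:-→d2:-→d3:-→d4:-→d5:-→d6:-→d7:-→d8:-→d9:-→d10:-→d11:-→d12:-→d13:-→d14:-→d15:-→d16:H0→d17:-→d18:-→d19:-→d20:- -> H0
  add 210.225.25.0/24 -> H0 at depth 24
  add 3.128.0.0/9 -> H5 at depth 9
  lookup 7.33.15.16: bits 0000011100100001000011110001 walk d0:-→d1:-→d2:-→d3:-→d4:-→d5:-→d6:-→d7:-→d8:-→d9:-→d10:-→d11:-→d12:-→d13:-→d14:-→d15:-→d16:H0→d17:-→d18:-→d19:-→d20:-→d21:-→d22:-→d23:-→d24:-→d25:-→d26:-→d27:-→d28:H3 -> H3
  add 210.225.16.0/20 -> H2 at depth 20
  add 70.240.0.0/12 -> H3 at depth 12
  lookup 210.225.25.47: bits 110100101110000100011001 walk d0:-→d1:-→d2:-→d3:-→d4:-→d5:-→d6:-→d7:-→d8:-→d9:-→d10:-→d11:-→d12:-→d13:-→d14:-→d15:-→d16:-→d17:-→d18:-→d19:-→d20:H2→d21:-→d22:-→d23:-→d24:H0 -> H0
  add 210.225.25.0/24 -> H1 at depth 24
  del 7.33.0.0/16 (clear depth 16)
  add 210.0.0.0/8 -> H4 at depth 8
  add 70.0.0.0/8 -> H1 at depth 8
  add 3.134.102.96/28 -> H6 at depth 28
  add 210.225.25.128/25 -> H3 at depth 25
  del 210.225.16.0/20 (clear depth 20)
  lookup 70.243.67.0: bits 010001101111001101000011 walk d0:-→d1:-→d2:-→d3:-→d4:-→d5:-→d6:-→d7:-→d8:H1→d9:-→d10:-→d11:-→d12:H3→d13:-→d14:-→d15:-→d16:-→d17:-→d18:-→d19:-→d20:-→d21:-→d22:-→d23:-→d24:H4 -> H4
  lookup 70.0.0.2: bits 01000110 walk d0:-→d1:-→d2:-→d3:-→d4:-→d5:-→d6:-→d7:-→d8:H1 -> H1
  lookup 3.134.102.97: bits 0000001110000110011001100110 walk d0:-→d1:-→d2:-→d3:-→d4:-→d5:-→d6:-→d7:-→d8:-→d9:H5→d10:-→d11:-→d12:-→d13:-→d14:-→d15:-→d16:-→d17:-→d18:-→d19:-→d20:-→d21:-→d22:-→d23:-→d24:-→d25:-→d26:-→d27:-→d28:H6 -> H6
  lookup 210.225.25.89: bits 110100101110000100011001 walk d0:-→d1:-→d2:-→d3:-→d4:-→d5:-→d6:-→d7:-→d8:H4→d9:-→d10:-→d11:-→d12:-→d13:-→d14:-→d15:-→d16:-→d17:-→d18:-→d19:-→d20:-→d21:-→d22:-→d23:-→d24:H1 -> H1
  lookup 204.234.49.208: bits 110 walk d0:-→d1:-→d2:-→d3:- -> no-route
  lookup 70.0.0.3: bits 01000110 walk d0:-→d1:-→d2:-→d3:-→d4:-→d5:-→d6:-→d7:-→d8:H1 -> H1
  del 7.33.15.16/28 (clear depth 28)
  add 210.225.25.0/24 -> H3 at depth 24
  add 70.243.64.0/20 -> H6 at depth 20
  lookup 210.225.25.10: bits 110100101110000100011001 walk d0:-→d1:-→d2:-→d3:-→d4:-→d5:-→d6:-→d7:-→d8:H4→d9:-→d10:-→d11:-→d12:-→d13:-→d14:-→d15:-→d16:-→d17:-→d18:-→d19:-→d20:-→d21:-→d22:-→d23:-→d24:H3 -> H3
  add 3.134.102.96/28 -> H7 at depth 28
  add 7.32.0.0/12 -> H4 at depth 12
  lookup 7.32.2.35: bits 000001110010000 walk d0:-→d1:-→d2:-→d3:-→d4:-→d5:-→d6:-→d7:-→d8:-→d9:-→d10:-→d11:-→d12:H4→d13:-→d14:-→d15:- -> H4
  del 70.0.0.0/8 (clear depth 8)
  add 0.0.0.0/0 -> H2 at depth 0
  add 210.225.25.254/31 -> H3 at depth 31

== LOOKUPS ==
["H4","H0","H3","H0","H4","H1","H6","H1","no-route","H1","H3","H4"]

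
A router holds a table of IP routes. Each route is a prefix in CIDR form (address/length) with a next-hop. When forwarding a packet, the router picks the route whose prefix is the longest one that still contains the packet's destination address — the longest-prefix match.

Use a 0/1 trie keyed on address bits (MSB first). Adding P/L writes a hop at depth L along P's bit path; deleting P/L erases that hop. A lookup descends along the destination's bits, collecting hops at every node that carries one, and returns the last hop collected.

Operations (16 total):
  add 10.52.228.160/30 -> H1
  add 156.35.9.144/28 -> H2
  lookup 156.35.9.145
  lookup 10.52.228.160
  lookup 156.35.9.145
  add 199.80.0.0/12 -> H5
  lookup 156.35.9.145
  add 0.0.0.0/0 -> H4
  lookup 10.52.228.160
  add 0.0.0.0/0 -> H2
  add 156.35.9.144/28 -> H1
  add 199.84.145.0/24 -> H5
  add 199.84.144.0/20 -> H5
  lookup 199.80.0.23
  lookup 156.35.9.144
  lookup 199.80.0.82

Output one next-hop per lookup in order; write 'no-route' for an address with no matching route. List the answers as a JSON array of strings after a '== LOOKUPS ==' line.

Process each operation:
  add 10.52.228.160/30 -> H1 at depth 30
  add 156.35.9.144/28 -> H2 at depth 28
  lookup 156.35.9.145: bits 1001110000100011000010011001 walk d0:-→d1:-→d2:-→d3:-→d4:-→d5:-→d6:-→d7:-→d8:-→d9:-→d10:-→d11:-→d12:-→d13:-→d14:-→d15:-→d16:-→d17:-→d18:-→d19:-→d20:-→d21:-→d22:-→d23:-→d24:-→d25:-→d26:-→d27:-→d28:H2 -> H2
  lookup 10.52.228.160: bits 000010100011010011100100101000 walk d0:-→d1:-→d2:-→d3:-→d4:-→d5:-→d6:-→d7:-→d8:-→d9:-→d10:-→d11:-→d12:-→d13:-→d14:-→d15:-→d16:-→d17:-→d18:-→d19:-→d20:-→d21:-→d22:-→d23:-→d24:-→d25:-→d26:-→d27:-→d28:-→d29:-→d30:H1 -> H1
  lookup 156.35.9.145: bits 1001110000100011000010011001 walk d0:-→d1:-→d2:-→d3:-→d4:-→d5:-→d6:-→d7:-→d8:-→d9:-→d10:-→d11:-→d12:-→d13:-→d14:-→d15:-→d16:-→d17:-→d18:-→d19:-→d20:-→d21:-→d22:-→d23:-→d24:-→d25:-→d26:-→d27:-→d28:H2 -> H2
  add 199.80.0.0/12 -> H5 at depth 12
  lookup 156.35.9.145: bits 1001110000100011000010011001 walk d0:-→d1:-→d2:-→d3:-→d4:-→d5:-→d6:-→d7:-→d8:-→d9:-→d10:-→d11:-→d12:-→d13:-→d14:-→d15:-→d16:-→d17:-→d18:-→d19:-→d20:-→d21:-→d22:-→d23:-→d24:-→d25:-→d26:-→d27:-→d28:H2 -> H2
  add 0.0.0.0/0 -> H4 at depth 0
  lookup 10.52.228.160: bits 000010100011010011100100101000 walk d0:H4→d1:-→d2:-→d3:-→d4:-→d5:-→d6:-→d7:-→d8:-→d9:-→d10:-→d11:-→d12:-→d13:-→d14:-→d15:-→d16:-→d17:-→d18:-→d19:-→d20:-→d21:-→d22:-→d23:-→d24:-→d25:-→d26:-→d27:-→d28:-→d29:-→d30:H1 -> H1
  add 0.0.0.0/0 -> H2 at depth 0
  add 156.35.9.144/28 -> H1 at depth 28
  add 199.84.145.0/24 -> H5 at depth 24
  add 199.84.144.0/20 -> H5 at depth 20
  lookup 199.80.0.23: bits 1100011101010 walk d0:H2→d1:-→d2:-→d3:-→d4:-→d5:-→d6:-→d7:-→d8:-→d9:-→d10:-→d11:-→d12:H5→d13:- -> H5
  lookup 156.35.9.144: bits 1001110000100011000010011001 walk d0:H2→d1:-→d2:-→d3:-→d4:-→d5:-→d6:-→d7:-→d8:-→d9:-→d10:-→d11:-→d12:-→d13:-→d14:-→d15:-→d16:-→d17:-→d18:-→d19:-→d20:-→d21:-→d22:-→d23:-→d24:-→d25:-→d26:-→d27:-→d28:H1 -> H1
  lookup 199.80.0.82: bits 1100011101010 walk d0:H2→d1:-→d2:-→d3:-→d4:-→d5:-→d6:-→d7:-→d8:-→d9:-→d10:-→d11:-→d12:H5→d13:- -> H5

== LOOKUPS ==
["H2","H1","H2","H2","H1","H5","H1","H5"]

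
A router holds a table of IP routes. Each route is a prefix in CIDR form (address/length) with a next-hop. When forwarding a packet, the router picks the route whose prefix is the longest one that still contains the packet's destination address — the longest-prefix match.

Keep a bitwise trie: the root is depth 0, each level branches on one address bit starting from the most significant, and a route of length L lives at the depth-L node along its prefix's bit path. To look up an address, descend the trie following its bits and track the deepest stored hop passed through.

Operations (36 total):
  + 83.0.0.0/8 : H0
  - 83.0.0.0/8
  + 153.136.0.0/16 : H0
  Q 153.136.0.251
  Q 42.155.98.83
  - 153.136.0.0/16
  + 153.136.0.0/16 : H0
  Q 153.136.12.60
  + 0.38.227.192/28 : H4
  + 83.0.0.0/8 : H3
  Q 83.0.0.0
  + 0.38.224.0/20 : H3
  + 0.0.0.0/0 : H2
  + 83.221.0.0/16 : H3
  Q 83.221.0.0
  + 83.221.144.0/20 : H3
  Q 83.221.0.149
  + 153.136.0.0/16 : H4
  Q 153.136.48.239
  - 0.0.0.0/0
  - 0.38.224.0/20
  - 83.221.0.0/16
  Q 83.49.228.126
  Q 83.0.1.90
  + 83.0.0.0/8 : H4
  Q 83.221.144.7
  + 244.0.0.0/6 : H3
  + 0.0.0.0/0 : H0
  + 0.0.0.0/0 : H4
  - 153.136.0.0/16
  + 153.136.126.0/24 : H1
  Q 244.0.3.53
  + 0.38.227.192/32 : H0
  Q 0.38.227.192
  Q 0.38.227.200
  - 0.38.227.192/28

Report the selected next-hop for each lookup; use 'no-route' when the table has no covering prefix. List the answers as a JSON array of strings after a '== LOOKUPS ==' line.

Trace:
  add 83.0.0.0/8 -> H0 at depth 8
  - 83.0.0.0/8 clear@8
  add 153.136.0.0/16 -> H0 at depth 16
  lookup 153.136.0.251: bits 1001100110001000 walk d0:-→d1:-→d2:-→d3:-→d4:-→d5:-→d6:-→d7:-→d8:-→d9:-→d10:-→d11:-→d12:-→d13:-→d14:-→d15:-→d16:H0 -> H0
  lookup 42.155.98.83: bits 0 walk d0:-→d1:- -> no-route
  - 153.136.0.0/16 clear@16
  add 153.136.0.0/16 -> H0 at depth 16
  lookup 153.136.12.60: bits 1001100110001000 walk d0:-→d1:-→d2:-→d3:-→d4:-→d5:-→d6:-→d7:-→d8:-→d9:-→d10:-→d11:-→d12:-→d13:-→d14:-→d15:-→d16:H0 -> H0
  add 0.38.227.192/28 -> H4 at depth 28
  add 83.0.0.0/8 -> H3 at depth 8
  lookup 83.0.0.0: bits 01010011 walk d0:-→d1:-→d2:-→d3:-→d4:-→d5:-→d6:-→d7:-→d8:H3 -> H3
  add 0.38.224.0/20 -> H3 at depth 20
  add 0.0.0.0/0 -> H2 at depth 0
  add 83.221.0.0/16 -> H3 at depth 16
  lookup 83.221.0.0: bits 0101001111011101 walk d0:H2→d1:-→d2:-→d3:-→d4:-→d5:-→d6:-→d7:-→d8:H3→d9:-→d10:-→d11:-→d12:-→d13:-→d14:-→d15:-→d16:H3 -> H3
  add 83.221.144.0/20 -> H3 at depth 20
  lookup 83.221.0.149: bits 0101001111011101 walk d0:H2→d1:-→d2:-→d3:-→d4:-→d5:-→d6:-→d7:-→d8:H3→d9:-→d10:-→d11:-→d12:-→d13:-→d14:-→d15:-→d16:H3 -> H3
  add 153.136.0.0/16 -> H4 at depth 16
  lookup 153.136.48.239: bits 1001100110001000 walk d0:H2→d1:-→d2:-→d3:-→d4:-→d5:-→d6:-→d7:-→d8:-→d9:-→d10:-→d11:-→d12:-→d13:-→d14:-→d15:-→d16:H4 -> H4
  - 0.0.0.0/0 clear@0
  - 0.38.224.0/20 clear@20
  - 83.221.0.0/16 clear@16
  lookup 83.49.228.126: bits 01010011 walk d0:-→d1:-→d2:-→d3:-→d4:-→d5:-→d6:-→d7:-→d8:H3 -> H3
  lookup 83.0.1.90: bits 01010011 walk d0:-→d1:-→d2:-→d3:-→d4:-→d5:-→d6:-→d7:-→d8:H3 -> H3
  add 83.0.0.0/8 -> H4 at depth 8
  lookup 83.221.144.7: bits 01010011110111011001 walk d0:-→d1:-→d2:-→d3:-→d4:-→d5:-→d6:-→d7:-→d8:H4→d9:-→d10:-→d11:-→d12:-→d13:-→d14:-→d15:-→d16:-→d17:-→d18:-→d19:-→d20:H3 -> H3
  add 244.0.0.0/6 -> H3 at depth 6
  add 0.0.0.0/0 -> H0 at depth 0
  add 0.0.0.0/0 -> H4 at depth 0
  - 153.136.0.0/16 clear@16
  add 153.136.126.0/24 -> H1 at depth 24
  lookup 244.0.3.53: bits 111101 walk d0:H4→d1:-→d2:-→d3:-→d4:-→d5:-→d6:H3 -> H3
  add 0.38.227.192/32 -> H0 at depth 32
  lookup 0.38.227.192: bits 00000000001001101110001111000000 walk d0:H4→d1:-→d2:-→d3:-→d4:-→d5:-→d6:-→d7:-→d8:-→d9:-→d10:-→d11:-→d12:-→d13:-→d14:-→d15:-→d16:-→d17:-→d18:-→d19:-→d20:-→d21:-→d22:-→d23:-→d24:-→d25:-→d26:-→d27:-→d28:H4→d29:-→d30:-→d31:-→d32:H0 -> H0
  lookup 0.38.227.200: bits 0000000000100110111000111100 walk d0:H4→d1:-→d2:-→d3:-→d4:-→d5:-→d6:-→d7:-→d8:-→d9:-→d10:-→d11:-→d12:-→d13:-→d14:-→d15:-→d16:-→d17:-→d18:-→d19:-→d20:-→d21:-→d22:-→d23:-→d24:-→d25:-→d26:-→d27:-→d28:H4 -> H4
  - 0.38.227.192/28 clear@28

== LOOKUPS ==
["H0","no-route","H0","H3","H3","H3","H4","H3","H3","H3","H3","H0","H4"]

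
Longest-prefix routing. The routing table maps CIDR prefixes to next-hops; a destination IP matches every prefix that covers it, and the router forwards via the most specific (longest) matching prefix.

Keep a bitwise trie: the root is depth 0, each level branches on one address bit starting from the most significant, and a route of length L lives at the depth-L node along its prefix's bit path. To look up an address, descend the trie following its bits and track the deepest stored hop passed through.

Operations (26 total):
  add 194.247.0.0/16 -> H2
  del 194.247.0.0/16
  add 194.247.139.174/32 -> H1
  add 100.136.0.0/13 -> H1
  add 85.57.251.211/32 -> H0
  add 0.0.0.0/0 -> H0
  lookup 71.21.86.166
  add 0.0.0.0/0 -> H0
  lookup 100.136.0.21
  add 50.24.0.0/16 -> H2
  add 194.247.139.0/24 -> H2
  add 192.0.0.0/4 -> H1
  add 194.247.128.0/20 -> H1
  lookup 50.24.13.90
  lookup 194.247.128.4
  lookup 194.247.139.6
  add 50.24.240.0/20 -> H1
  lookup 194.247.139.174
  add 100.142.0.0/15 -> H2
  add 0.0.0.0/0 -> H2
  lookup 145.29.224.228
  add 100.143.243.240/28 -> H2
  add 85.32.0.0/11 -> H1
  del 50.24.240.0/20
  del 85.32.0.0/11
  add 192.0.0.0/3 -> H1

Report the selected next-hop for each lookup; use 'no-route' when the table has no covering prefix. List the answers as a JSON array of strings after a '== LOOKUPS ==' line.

Process each operation:
  + 194.247.0.0/16 (H2) depth=16
  - 194.247.0.0/16 clear@16
  + 194.247.139.174/32 (H1) depth=32
  + 100.136.0.0/13 (H1) depth=13
  + 85.57.251.211/32 (H0) depth=32
  + 0.0.0.0/0 (H0) depth=0
  ? 71.21.86.166  path d0:H0→d1:-→d2:-→d3:-  best=H0
  + 0.0.0.0/0 (H0) depth=0
  ? 100.136.0.21  path d0:H0→d1:-→d2:-→d3:-→d4:-→d5:-→d6:-→d7:-→d8:-→d9:-→d10:-→d11:-→d12:-→d13:H1  best=H1
  + 50.24.0.0/16 (H2) depth=16
  + 194.247.139.0/24 (H2) depth=24
  + 192.0.0.0/4 (H1) depth=4
  + 194.247.128.0/20 (H1) depth=20
  ? 50.24.13.90  path d0:H0→d1:-→d2:-→d3:-→d4:-→d5:-→d6:-→d7:-→d8:-→d9:-→d10:-→d11:-→d12:-→d13:-→d14:-→d15:-→d16:H2  best=H2
  ? 194.247.128.4  path d0:H0→d1:-→d2:-→d3:-→d4:H1→d5:-→d6:-→d7:-→d8:-→d9:-→d10:-→d11:-→d12:-→d13:-→d14:-→d15:-→d16:-→d17:-→d18:-→d19:-→d20:H1  best=H1
  ? 194.247.139.6  path d0:H0→d1:-→d2:-→d3:-→d4:H1→d5:-→d6:-→d7:-→d8:-→d9:-→d10:-→d11:-→d12:-→d13:-→d14:-→d15:-→d16:-→d17:-→d18:-→d19:-→d20:H1→d21:-→d22:-→d23:-→d24:H2  best=H2
  + 50.24.240.0/20 (H1) depth=20
  ? 194.247.139.174  path d0:H0→d1:-→d2:-→d3:-→d4:H1→d5:-→d6:-→d7:-→d8:-→d9:-→d10:-→d11:-→d12:-→d13:-→d14:-→d15:-→d16:-→d17:-→d18:-→d19:-→d20:H1→d21:-→d22:-→d23:-→d24:H2→d25:-→d26:-→d27:-→d28:-→d29:-→d30:-→d31:-→d32:H1  best=H1
  + 100.142.0.0/15 (H2) depth=15
  + 0.0.0.0/0 (H2) depth=0
  ? 145.29.224.228  path d0:H2→d1:-  best=H2
  + 100.143.243.240/28 (H2) depth=28
  + 85.32.0.0/11 (H1) depth=11
  - 50.24.240.0/20 clear@20
  - 85.32.0.0/11 clear@11
  + 192.0.0.0/3 (H1) depth=3

== LOOKUPS ==
["H0","H1","H2","H1","H2","H1","H2"]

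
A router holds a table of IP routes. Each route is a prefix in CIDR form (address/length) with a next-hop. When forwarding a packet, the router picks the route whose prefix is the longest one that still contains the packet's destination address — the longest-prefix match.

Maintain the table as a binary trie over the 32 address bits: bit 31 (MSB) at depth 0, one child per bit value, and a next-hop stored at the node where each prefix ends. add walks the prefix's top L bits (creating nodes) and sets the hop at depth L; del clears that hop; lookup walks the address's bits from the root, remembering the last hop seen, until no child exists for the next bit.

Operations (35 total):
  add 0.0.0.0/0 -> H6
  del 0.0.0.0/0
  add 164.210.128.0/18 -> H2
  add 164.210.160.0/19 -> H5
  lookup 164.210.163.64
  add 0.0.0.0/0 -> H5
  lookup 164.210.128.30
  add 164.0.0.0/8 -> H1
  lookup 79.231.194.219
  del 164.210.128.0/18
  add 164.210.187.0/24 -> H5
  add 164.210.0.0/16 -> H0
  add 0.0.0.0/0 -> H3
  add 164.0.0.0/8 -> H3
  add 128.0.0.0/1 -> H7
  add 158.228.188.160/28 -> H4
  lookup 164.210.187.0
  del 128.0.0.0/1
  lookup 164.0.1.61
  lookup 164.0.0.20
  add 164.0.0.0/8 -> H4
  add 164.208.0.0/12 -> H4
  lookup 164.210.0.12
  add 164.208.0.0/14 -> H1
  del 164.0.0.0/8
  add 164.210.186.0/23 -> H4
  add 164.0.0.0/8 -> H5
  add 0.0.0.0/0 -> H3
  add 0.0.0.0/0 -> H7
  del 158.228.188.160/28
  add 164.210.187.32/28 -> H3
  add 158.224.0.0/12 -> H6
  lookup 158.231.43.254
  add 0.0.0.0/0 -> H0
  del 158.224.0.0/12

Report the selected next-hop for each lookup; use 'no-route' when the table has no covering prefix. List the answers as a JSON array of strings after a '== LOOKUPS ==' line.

Process each operation:
  + 0.0.0.0/0 (H6) depth=0
  del 0.0.0.0/0 (clear depth 0)
  + 164.210.128.0/18 (H2) depth=18
  + 164.210.160.0/19 (H5) depth=19
  Q 164.210.163.64: descend 1010010011010010101 ; hops seen [H2,H5] ; pick H5
  + 0.0.0.0/0 (H5) depth=0
  Q 164.210.128.30: descend 101001001101001010 ; hops seen [H5,H2] ; pick H2
  + 164.0.0.0/8 (H1) depth=8
  Q 79.231.194.219: descend ε ; hops seen [H5] ; pick H5
  del 164.210.128.0/18 (clear depth 18)
  + 164.210.187.0/24 (H5) depth=24
  + 164.210.0.0/16 (H0) depth=16
  + 0.0.0.0/0 (H3) depth=0
  + 164.0.0.0/8 (H3) depth=8
  + 128.0.0.0/1 (H7) depth=1
  + 158.228.188.160/28 (H4) depth=28
  Q 164.210.187.0: descend 101001001101001010111011 ; hops seen [H3,H7,H3,H0,H5,H5] ; pick H5
  del 128.0.0.0/1 (clear depth 1)
  Q 164.0.1.61: descend 10100100 ; hops seen [H3,H3] ; pick H3
  Q 164.0.0.20: descend 10100100 ; hops seen [H3,H3] ; pick H3
  + 164.0.0.0/8 (H4) depth=8
  + 164.208.0.0/12 (H4) depth=12
  Q 164.210.0.12: descend 1010010011010010 ; hops seen [H3,H4,H4,H0] ; pick H0
  + 164.208.0.0/14 (H1) depth=14
  del 164.0.0.0/8 (clear depth 8)
  + 164.210.186.0/23 (H4) depth=23
  + 164.0.0.0/8 (H5) depth=8
  + 0.0.0.0/0 (H3) depth=0
  + 0.0.0.0/0 (H7) depth=0
  del 158.228.188.160/28 (clear depth 28)
  + 164.210.187.32/28 (H3) depth=28
  + 158.224.0.0/12 (H6) depth=12
  Q 158.231.43.254: descend 10011110111001 ; hops seen [H7,H6] ; pick H6
  + 0.0.0.0/0 (H0) depth=0
  del 158.224.0.0/12 (clear depth 12)

== LOOKUPS ==
["H5","H2","H5","H5","H3","H3","H0","H6"]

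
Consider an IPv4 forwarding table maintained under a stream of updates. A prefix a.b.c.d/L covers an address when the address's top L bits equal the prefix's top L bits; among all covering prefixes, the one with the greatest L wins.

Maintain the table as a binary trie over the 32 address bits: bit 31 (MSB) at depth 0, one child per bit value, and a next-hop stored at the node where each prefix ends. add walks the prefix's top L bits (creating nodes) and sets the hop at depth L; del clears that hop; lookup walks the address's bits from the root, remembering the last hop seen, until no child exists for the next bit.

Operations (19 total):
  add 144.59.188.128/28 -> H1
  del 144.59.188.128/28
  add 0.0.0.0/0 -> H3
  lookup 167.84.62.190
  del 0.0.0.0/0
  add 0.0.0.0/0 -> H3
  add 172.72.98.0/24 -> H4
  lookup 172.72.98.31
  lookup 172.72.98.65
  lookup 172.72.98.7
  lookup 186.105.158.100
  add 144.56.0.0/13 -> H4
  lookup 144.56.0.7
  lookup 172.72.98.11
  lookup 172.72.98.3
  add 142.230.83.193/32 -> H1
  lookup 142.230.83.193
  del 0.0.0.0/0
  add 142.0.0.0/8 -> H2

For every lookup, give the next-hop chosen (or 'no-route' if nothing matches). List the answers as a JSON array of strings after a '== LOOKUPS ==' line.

Apply in order:
  add 144.59.188.128/28 -> H1 at depth 28
  del 144.59.188.128/28 (clear depth 28)
  add 0.0.0.0/0 -> H3 at depth 0
  Q 167.84.62.190: descend 10 ; hops seen [H3] ; pick H3
  del 0.0.0.0/0 (clear depth 0)
  add 0.0.0.0/0 -> H3 at depth 0
  add 172.72.98.0/24 -> H4 at depth 24
  Q 172.72.98.31: descend 101011000100100001100010 ; hops seen [H3,H4] ; pick H4
  Q 172.72.98.65: descend 101011000100100001100010 ; hops seen [H3,H4] ; pick H4
  Q 172.72.98.7: descend 101011000100100001100010 ; hops seen [H3,H4] ; pick H4
  Q 186.105.158.100: descend 101 ; hops seen [H3] ; pick H3
  add 144.56.0.0/13 -> H4 at depth 13
  Q 144.56.0.7: descend 10010000001110 ; hops seen [H3,H4] ; pick H4
  Q 172.72.98.11: descend 101011000100100001100010 ; hops seen [H3,H4] ; pick H4
  Q 172.72.98.3: descend 101011000100100001100010 ; hops seen [H3,H4] ; pick H4
  add 142.230.83.193/32 -> H1 at depth 32
  Q 142.230.83.193: descend 10001110111001100101001111000001 ; hops seen [H3,H1] ; pick H1
  del 0.0.0.0/0 (clear depth 0)
  add 142.0.0.0/8 -> H2 at depth 8

== LOOKUPS ==
["H3","H4","H4","H4","H3","H4","H4","H4","H1"]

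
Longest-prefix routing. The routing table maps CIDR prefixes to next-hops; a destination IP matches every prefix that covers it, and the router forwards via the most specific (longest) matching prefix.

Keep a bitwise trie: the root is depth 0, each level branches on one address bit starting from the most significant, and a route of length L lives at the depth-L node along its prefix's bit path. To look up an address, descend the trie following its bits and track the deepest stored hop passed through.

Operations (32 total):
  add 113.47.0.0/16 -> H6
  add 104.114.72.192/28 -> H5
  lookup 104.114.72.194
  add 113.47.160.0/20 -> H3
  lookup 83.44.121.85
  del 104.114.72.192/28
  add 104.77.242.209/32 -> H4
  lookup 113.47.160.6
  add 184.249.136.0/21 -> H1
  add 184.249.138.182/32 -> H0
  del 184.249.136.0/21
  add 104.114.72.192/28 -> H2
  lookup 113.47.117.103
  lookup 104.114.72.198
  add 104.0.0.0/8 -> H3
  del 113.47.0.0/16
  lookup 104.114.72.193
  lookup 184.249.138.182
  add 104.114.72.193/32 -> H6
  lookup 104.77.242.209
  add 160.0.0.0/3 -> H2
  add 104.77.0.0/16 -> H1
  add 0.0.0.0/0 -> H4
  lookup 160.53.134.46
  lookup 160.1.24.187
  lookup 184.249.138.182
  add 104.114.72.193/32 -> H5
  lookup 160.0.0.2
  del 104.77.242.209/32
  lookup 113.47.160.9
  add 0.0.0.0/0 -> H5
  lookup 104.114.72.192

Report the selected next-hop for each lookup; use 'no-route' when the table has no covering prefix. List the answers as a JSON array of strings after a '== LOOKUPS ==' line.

Trace:
  + 113.47.0.0/16 (H6) depth=16
  + 104.114.72.192/28 (H5) depth=28
  Q 104.114.72.194: descend 0110100001110010010010001100 ; hops seen [H5] ; pick H5
  + 113.47.160.0/20 (H3) depth=20
  Q 83.44.121.85: descend 01 ; hops seen [∅] ; pick no-route
  del 104.114.72.192/28 (clear depth 28)
  + 104.77.242.209/32 (H4) depth=32
  Q 113.47.160.6: descend 01110001001011111010 ; hops seen [H6,H3] ; pick H3
  + 184.249.136.0/21 (H1) depth=21
  + 184.249.138.182/32 (H0) depth=32
  del 184.249.136.0/21 (clear depth 21)
  + 104.114.72.192/28 (H2) depth=28
  Q 113.47.117.103: descend 0111000100101111 ; hops seen [H6] ; pick H6
  Q 104.114.72.198: descend 0110100001110010010010001100 ; hops seen [H2] ; pick H2
  + 104.0.0.0/8 (H3) depth=8
  del 113.47.0.0/16 (clear depth 16)
  Q 104.114.72.193: descend 0110100001110010010010001100 ; hops seen [H3,H2] ; pick H2
  Q 184.249.138.182: descend 10111000111110011000101010110110 ; hops seen [H0] ; pick H0
  + 104.114.72.193/32 (H6) depth=32
  Q 104.77.242.209: descend 01101000010011011111001011010001 ; hops seen [H3,H4] ; pick H4
  + 160.0.0.0/3 (H2) depth=3
  + 104.77.0.0/16 (H1) depth=16
  + 0.0.0.0/0 (H4) depth=0
  Q 160.53.134.46: descend 101 ; hops seen [H4,H2] ; pick H2
  Q 160.1.24.187: descend 101 ; hops seen [H4,H2] ; pick H2
  Q 184.249.138.182: descend 10111000111110011000101010110110 ; hops seen [H4,H2,H0] ; pick H0
  + 104.114.72.193/32 (H5) depth=32
  Q 160.0.0.2: descend 101 ; hops seen [H4,H2] ; pick H2
  del 104.77.242.209/32 (clear depth 32)
  Q 113.47.160.9: descend 01110001001011111010 ; hops seen [H4,H3] ; pick H3
  + 0.0.0.0/0 (H5) depth=0
  Q 104.114.72.192: descend 0110100001110010010010001100000 ; hops seen [H5,H3,H2] ; pick H2

== LOOKUPS ==
["H5","no-route","H3","H6","H2","H2","H0","H4","H2","H2","H0","H2","H3","H2"]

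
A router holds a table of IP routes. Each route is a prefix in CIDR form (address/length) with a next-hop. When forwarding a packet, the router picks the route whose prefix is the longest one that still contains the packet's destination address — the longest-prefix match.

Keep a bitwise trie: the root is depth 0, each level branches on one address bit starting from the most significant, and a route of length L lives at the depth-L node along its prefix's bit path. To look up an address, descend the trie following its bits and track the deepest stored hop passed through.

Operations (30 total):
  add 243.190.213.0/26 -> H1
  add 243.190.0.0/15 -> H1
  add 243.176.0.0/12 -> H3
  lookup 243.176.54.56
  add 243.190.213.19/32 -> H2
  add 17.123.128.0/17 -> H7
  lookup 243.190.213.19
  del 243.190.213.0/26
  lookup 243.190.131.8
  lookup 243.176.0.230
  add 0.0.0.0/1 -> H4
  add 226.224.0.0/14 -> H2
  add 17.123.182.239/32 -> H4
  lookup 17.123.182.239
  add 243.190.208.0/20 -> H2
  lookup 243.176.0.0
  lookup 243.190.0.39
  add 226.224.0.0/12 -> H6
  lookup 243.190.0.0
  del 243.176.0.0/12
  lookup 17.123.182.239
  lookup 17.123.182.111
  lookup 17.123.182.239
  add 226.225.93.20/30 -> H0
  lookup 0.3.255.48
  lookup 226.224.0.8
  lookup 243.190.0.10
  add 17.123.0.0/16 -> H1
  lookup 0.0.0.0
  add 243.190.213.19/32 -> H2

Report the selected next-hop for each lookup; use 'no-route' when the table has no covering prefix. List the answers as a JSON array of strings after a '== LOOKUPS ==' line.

Process each operation:
  add 243.190.213.0/26 -> H1 at depth 26
  add 243.190.0.0/15 -> H1 at depth 15
  add 243.176.0.0/12 -> H3 at depth 12
  lookup 243.176.54.56: bits 111100111011 walk d0:-→d1:-→d2:-→d3:-→d4:-→d5:-→d6:-→d7:-→d8:-→d9:-→d10:-→d11:-→d12:H3 -> H3
  add 243.190.213.19/32 -> H2 at depth 32
  add 17.123.128.0/17 -> H7 at depth 17
  lookup 243.190.213.19: bits 11110011101111101101010100010011 walk d0:-→d1:-→d2:-→d3:-→d4:-→d5:-→d6:-→d7:-→d8:-→d9:-→d10:-→d11:-→d12:H3→d13:-→d14:-→d15:H1→d16:-→d17:-→d18:-→d19:-→d20:-→d21:-→d22:-→d23:-→d24:-→d25:-→d26:H1→d27:-→d28:-→d29:-→d30:-→d31:-→d32:H2 -> H2
  del 243.190.213.0/26 (clear depth 26)
  lookup 243.190.131.8: bits 11110011101111101 walk d0:-→d1:-→d2:-→d3:-→d4:-→d5:-→d6:-→d7:-→d8:-→d9:-→d10:-→d11:-→d12:H3→d13:-→d14:-→d15:H1→d16:-→d17:- -> H1
  lookup 243.176.0.230: bits 111100111011 walk d0:-→d1:-→d2:-→d3:-→d4:-→d5:-→d6:-→d7:-→d8:-→d9:-→d10:-→d11:-→d12:H3 -> H3
  add 0.0.0.0/1 -> H4 at depth 1
  add 226.224.0.0/14 -> H2 at depth 14
  add 17.123.182.239/32 -> H4 at depth 32
  lookup 17.123.182.239: bits 00010001011110111011011011101111 walk d0:-→d1:H4→d2:-→d3:-→d4:-→d5:-→d6:-→d7:-→d8:-→d9:-→d10:-→d11:-→d12:-→d13:-→d14:-→d15:-→d16:-→d17:H7→d18:-→d19:-→d20:-→d21:-→d22:-→d23:-→d24:-→d25:-→d26:-→d27:-→d28:-→d29:-→d30:-→d31:-→d32:H4 -> H4
  add 243.190.208.0/20 -> H2 at depth 20
  lookup 243.176.0.0: bits 111100111011 walk d0:-→d1:-→d2:-→d3:-→d4:-→d5:-→d6:-→d7:-→d8:-→d9:-→d10:-→d11:-→d12:H3 -> H3
  lookup 243.190.0.39: bits 1111001110111110 walk d0:-→d1:-→d2:-→d3:-→d4:-→d5:-→d6:-→d7:-→d8:-→d9:-→d10:-→d11:-→d12:H3→d13:-→d14:-→d15:H1→d16:- -> H1
  add 226.224.0.0/12 -> H6 at depth 12
  lookup 243.190.0.0: bits 1111001110111110 walk d0:-→d1:-→d2:-→d3:-→d4:-→d5:-→d6:-→d7:-→d8:-→d9:-→d10:-→d11:-→d12:H3→d13:-→d14:-→d15:H1→d16:- -> H1
  del 243.176.0.0/12 (clear depth 12)
  lookup 17.123.182.239: bits 00010001011110111011011011101111 walk d0:-→d1:H4→d2:-→d3:-→d4:-→d5:-→d6:-→d7:-→d8:-→d9:-→d10:-→d11:-→d12:-→d13:-→d14:-→d15:-→d16:-→d17:H7→d18:-→d19:-→d20:-→d21:-→d22:-→d23:-→d24:-→d25:-→d26:-→d27:-→d28:-→d29:-→d30:-→d31:-→d32:H4 -> H4
  lookup 17.123.182.111: bits 000100010111101110110110 walk d0:-→d1:H4→d2:-→d3:-→d4:-→d5:-→d6:-→d7:-→d8:-→d9:-→d10:-→d11:-→d12:-→d13:-→d14:-→d15:-→d16:-→d17:H7→d18:-→d19:-→d20:-→d21:-→d22:-→d23:-→d24:- -> H7
  lookup 17.123.182.239: bits 00010001011110111011011011101111 walk d0:-→d1:H4→d2:-→d3:-→d4:-→d5:-→d6:-→d7:-→d8:-→d9:-→d10:-→d11:-→d12:-→d13:-→d14:-→d15:-→d16:-→d17:H7→d18:-→d19:-→d20:-→d21:-→d22:-→d23:-→d24:-→d25:-→d26:-→d27:-→d28:-→d29:-→d30:-→d31:-→d32:H4 -> H4
  add 226.225.93.20/30 -> H0 at depth 30
  lookup 0.3.255.48: bits 000 walk d0:-→d1:H4→d2:-→d3:- -> H4
  lookup 226.224.0.8: bits 111000101110000 walk d0:-→d1:-→d2:-→d3:-→d4:-→d5:-→d6:-→d7:-→d8:-→d9:-→d10:-→d11:-→d12:H6→d13:-→d14:H2→d15:- -> H2
  lookup 243.190.0.10: bits 1111001110111110 walk d0:-→d1:-→d2:-→d3:-→d4:-→d5:-→d6:-→d7:-→d8:-→d9:-→d10:-→d11:-→d12:-→d13:-→d14:-→d15:H1→d16:- -> H1
  add 17.123.0.0/16 -> H1 at depth 16
  lookup 0.0.0.0: bits 000 walk d0:-→d1:H4→d2:-→d3:- -> H4
  add 243.190.213.19/32 -> H2 at depth 32

== LOOKUPS ==
["H3","H2","H1","H3","H4","H3","H1","H1","H4","H7","H4","H4","H2","H1","H4"]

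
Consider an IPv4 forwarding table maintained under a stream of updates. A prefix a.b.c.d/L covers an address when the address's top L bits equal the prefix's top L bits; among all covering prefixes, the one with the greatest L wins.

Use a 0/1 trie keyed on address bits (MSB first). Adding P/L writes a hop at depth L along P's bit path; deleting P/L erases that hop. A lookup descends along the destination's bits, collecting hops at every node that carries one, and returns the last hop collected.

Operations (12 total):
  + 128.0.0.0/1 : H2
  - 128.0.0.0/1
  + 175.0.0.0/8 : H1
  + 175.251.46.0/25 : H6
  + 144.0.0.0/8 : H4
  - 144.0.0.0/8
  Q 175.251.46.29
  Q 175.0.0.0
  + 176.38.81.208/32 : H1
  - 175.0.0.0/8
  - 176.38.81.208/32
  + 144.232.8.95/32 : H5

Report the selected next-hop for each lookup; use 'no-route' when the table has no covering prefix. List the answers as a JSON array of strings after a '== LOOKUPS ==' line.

Apply in order:
  add 128.0.0.0/1 -> H2 at depth 1
  - 128.0.0.0/1 clear@1
  add 175.0.0.0/8 -> H1 at depth 8
  add 175.251.46.0/25 -> H6 at depth 25
  add 144.0.0.0/8 -> H4 at depth 8
  - 144.0.0.0/8 clear@8
  Q 175.251.46.29: descend 1010111111111011001011100 ; hops seen [H1,H6] ; pick H6
  Q 175.0.0.0: descend 10101111 ; hops seen [H1] ; pick H1
  add 176.38.81.208/32 -> H1 at depth 32
  - 175.0.0.0/8 clear@8
  - 176.38.81.208/32 clear@32
  add 144.232.8.95/32 -> H5 at depth 32

== LOOKUPS ==
["H6","H1"]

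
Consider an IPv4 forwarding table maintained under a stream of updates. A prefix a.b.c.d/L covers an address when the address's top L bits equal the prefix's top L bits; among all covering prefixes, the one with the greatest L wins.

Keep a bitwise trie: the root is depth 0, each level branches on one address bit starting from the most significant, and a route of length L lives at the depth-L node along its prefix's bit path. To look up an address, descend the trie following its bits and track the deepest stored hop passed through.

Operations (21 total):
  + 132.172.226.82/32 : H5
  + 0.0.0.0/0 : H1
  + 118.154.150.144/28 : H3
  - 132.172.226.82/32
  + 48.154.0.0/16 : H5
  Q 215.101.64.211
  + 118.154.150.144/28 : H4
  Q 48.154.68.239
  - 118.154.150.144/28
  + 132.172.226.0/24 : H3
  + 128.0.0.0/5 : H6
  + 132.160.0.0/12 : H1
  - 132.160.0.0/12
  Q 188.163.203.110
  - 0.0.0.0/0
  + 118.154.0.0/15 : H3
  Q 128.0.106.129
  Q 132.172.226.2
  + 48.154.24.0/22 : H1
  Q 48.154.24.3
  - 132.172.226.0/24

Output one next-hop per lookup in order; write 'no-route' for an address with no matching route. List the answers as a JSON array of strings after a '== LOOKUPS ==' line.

Apply in order:
  + 132.172.226.82/32 (H5) depth=32
  + 0.0.0.0/0 (H1) depth=0
  + 118.154.150.144/28 (H3) depth=28
  - 132.172.226.82/32 clear@32
  + 48.154.0.0/16 (H5) depth=16
  ? 215.101.64.211  path d0:H1→d1:-  best=H1
  + 118.154.150.144/28 (H4) depth=28
  ? 48.154.68.239  path d0:H1→d1:-→d2:-→d3:-→d4:-→d5:-→d6:-→d7:-→d8:-→d9:-→d10:-→d11:-→d12:-→d13:-→d14:-→d15:-→d16:H5  best=H5
  - 118.154.150.144/28 clear@28
  + 132.172.226.0/24 (H3) depth=24
  + 128.0.0.0/5 (H6) depth=5
  + 132.160.0.0/12 (H1) depth=12
  - 132.160.0.0/12 clear@12
  ? 188.163.203.110  path d0:H1→d1:-→d2:-  best=H1
  - 0.0.0.0/0 clear@0
  + 118.154.0.0/15 (H3) depth=15
  ? 128.0.106.129  path d0:-→d1:-→d2:-→d3:-→d4:-→d5:H6  best=H6
  ? 132.172.226.2  path d0:-→d1:-→d2:-→d3:-→d4:-→d5:H6→d6:-→d7:-→d8:-→d9:-→d10:-→d11:-→d12:-→d13:-→d14:-→d15:-→d16:-→d17:-→d18:-→d19:-→d20:-→d21:-→d22:-→d23:-→d24:H3→d25:-  best=H3
  + 48.154.24.0/22 (H1) depth=22
  ? 48.154.24.3  path d0:-→d1:-→d2:-→d3:-→d4:-→d5:-→d6:-→d7:-→d8:-→d9:-→d10:-→d11:-→d12:-→d13:-→d14:-→d15:-→d16:H5→d17:-→d18:-→d19:-→d20:-→d21:-→d22:H1  best=H1
  - 132.172.226.0/24 clear@24

== LOOKUPS ==
["H1","H5","H1","H6","H3","H1"]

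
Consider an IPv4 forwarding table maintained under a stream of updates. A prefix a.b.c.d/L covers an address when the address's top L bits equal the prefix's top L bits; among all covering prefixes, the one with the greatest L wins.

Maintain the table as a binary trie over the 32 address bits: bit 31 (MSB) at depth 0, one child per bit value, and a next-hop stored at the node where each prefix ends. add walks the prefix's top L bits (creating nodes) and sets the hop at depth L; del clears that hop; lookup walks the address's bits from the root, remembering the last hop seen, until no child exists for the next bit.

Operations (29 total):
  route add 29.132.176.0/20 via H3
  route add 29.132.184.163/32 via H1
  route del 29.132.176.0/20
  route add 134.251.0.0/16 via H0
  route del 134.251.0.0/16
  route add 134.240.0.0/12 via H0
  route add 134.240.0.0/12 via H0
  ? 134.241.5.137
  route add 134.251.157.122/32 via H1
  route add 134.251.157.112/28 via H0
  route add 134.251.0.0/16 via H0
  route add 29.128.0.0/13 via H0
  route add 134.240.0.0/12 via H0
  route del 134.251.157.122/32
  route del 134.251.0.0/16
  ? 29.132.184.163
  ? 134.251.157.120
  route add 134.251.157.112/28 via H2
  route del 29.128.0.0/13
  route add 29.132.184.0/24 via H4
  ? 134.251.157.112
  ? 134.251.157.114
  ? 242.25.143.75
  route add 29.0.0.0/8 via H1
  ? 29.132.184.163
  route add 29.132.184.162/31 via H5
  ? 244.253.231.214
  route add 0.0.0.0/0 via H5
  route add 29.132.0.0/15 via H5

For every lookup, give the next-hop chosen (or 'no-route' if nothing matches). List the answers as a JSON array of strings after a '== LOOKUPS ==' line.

Process each operation:
  + 29.132.176.0/20 (H3) depth=20
  + 29.132.184.163/32 (H1) depth=32
  del 29.132.176.0/20 (clear depth 20)
  + 134.251.0.0/16 (H0) depth=16
  del 134.251.0.0/16 (clear depth 16)
  + 134.240.0.0/12 (H0) depth=12
  + 134.240.0.0/12 (H0) depth=12
  ? 134.241.5.137  path d0:-→d1:-→d2:-→d3:-→d4:-→d5:-→d6:-→d7:-→d8:-→d9:-→d10:-→d11:-→d12:H0  best=H0
  + 134.251.157.122/32 (H1) depth=32
  + 134.251.157.112/28 (H0) depth=28
  + 134.251.0.0/16 (H0) depth=16
  + 29.128.0.0/13 (H0) depth=13
  + 134.240.0.0/12 (H0) depth=12
  del 134.251.157.122/32 (clear depth 32)
  del 134.251.0.0/16 (clear depth 16)
  ? 29.132.184.163  path d0:-→d1:-→d2:-→d3:-→d4:-→d5:-→d6:-→d7:-→d8:-→d9:-→d10:-→d11:-→d12:-→d13:H0→d14:-→d15:-→d16:-→d17:-→d18:-→d19:-→d20:-→d21:-→d22:-→d23:-→d24:-→d25:-→d26:-→d27:-→d28:-→d29:-→d30:-→d31:-→d32:H1  best=H1
  ? 134.251.157.120  path d0:-→d1:-→d2:-→d3:-→d4:-→d5:-→d6:-→d7:-→d8:-→d9:-→d10:-→d11:-→d12:H0→d13:-→d14:-→d15:-→d16:-→d17:-→d18:-→d19:-→d20:-→d21:-→d22:-→d23:-→d24:-→d25:-→d26:-→d27:-→d28:H0→d29:-→d30:-  best=H0
  + 134.251.157.112/28 (H2) depth=28
  del 29.128.0.0/13 (clear depth 13)
  + 29.132.184.0/24 (H4) depth=24
  ? 134.251.157.112  path d0:-→d1:-→d2:-→d3:-→d4:-→d5:-→d6:-→d7:-→d8:-→d9:-→d10:-→d11:-→d12:H0→d13:-→d14:-→d15:-→d16:-→d17:-→d18:-→d19:-→d20:-→d21:-→d22:-→d23:-→d24:-→d25:-→d26:-→d27:-→d28:H2  best=H2
  ? 134.251.157.114  path d0:-→d1:-→d2:-→d3:-→d4:-→d5:-→d6:-→d7:-→d8:-→d9:-→d10:-→d11:-→d12:H0→d13:-→d14:-→d15:-→d16:-→d17:-→d18:-→d19:-→d20:-→d21:-→d22:-→d23:-→d24:-→d25:-→d26:-→d27:-→d28:H2  best=H2
  ? 242.25.143.75  path d0:-→d1:-  best=no-route
  + 29.0.0.0/8 (H1) depth=8
  ? 29.132.184.163  path d0:-→d1:-→d2:-→d3:-→d4:-→d5:-→d6:-→d7:-→d8:H1→d9:-→d10:-→d11:-→d12:-→d13:-→d14:-→d15:-→d16:-→d17:-→d18:-→d19:-→d20:-→d21:-→d22:-→d23:-→d24:H4→d25:-→d26:-→d27:-→d28:-→d29:-→d30:-→d31:-→d32:H1  best=H1
  + 29.132.184.162/31 (H5) depth=31
  ? 244.253.231.214  path d0:-→d1:-  best=no-route
  + 0.0.0.0/0 (H5) depth=0
  + 29.132.0.0/15 (H5) depth=15

== LOOKUPS ==
["H0","H1","H0","H2","H2","no-route","H1","no-route"]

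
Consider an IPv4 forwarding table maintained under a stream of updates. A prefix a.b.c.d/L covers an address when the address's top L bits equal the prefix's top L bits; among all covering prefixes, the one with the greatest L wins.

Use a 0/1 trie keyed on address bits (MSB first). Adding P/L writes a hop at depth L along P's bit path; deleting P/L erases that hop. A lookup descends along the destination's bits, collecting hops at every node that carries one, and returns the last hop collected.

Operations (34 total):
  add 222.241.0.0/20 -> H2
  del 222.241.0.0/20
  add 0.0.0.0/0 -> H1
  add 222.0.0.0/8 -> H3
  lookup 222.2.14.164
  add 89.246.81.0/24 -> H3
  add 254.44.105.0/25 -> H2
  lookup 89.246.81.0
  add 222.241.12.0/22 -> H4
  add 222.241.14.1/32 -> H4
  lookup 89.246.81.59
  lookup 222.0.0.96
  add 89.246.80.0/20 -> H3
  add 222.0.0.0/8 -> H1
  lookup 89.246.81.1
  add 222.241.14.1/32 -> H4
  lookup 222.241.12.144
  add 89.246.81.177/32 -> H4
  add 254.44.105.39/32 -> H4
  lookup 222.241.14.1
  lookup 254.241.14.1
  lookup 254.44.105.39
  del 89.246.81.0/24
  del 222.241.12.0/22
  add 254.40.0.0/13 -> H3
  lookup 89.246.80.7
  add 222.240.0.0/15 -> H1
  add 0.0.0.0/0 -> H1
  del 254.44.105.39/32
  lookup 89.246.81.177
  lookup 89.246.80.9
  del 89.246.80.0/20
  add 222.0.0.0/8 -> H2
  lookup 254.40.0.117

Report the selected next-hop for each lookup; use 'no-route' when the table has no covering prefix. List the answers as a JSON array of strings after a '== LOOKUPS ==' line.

Trace:
  add 222.241.0.0/20 -> H2 at depth 20
  - 222.241.0.0/20 clear@20
  add 0.0.0.0/0 -> H1 at depth 0
  add 222.0.0.0/8 -> H3 at depth 8
  Q 222.2.14.164: descend 11011110 ; hops seen [H1,H3] ; pick H3
  add 89.246.81.0/24 -> H3 at depth 24
  add 254.44.105.0/25 -> H2 at depth 25
  Q 89.246.81.0: descend 010110011111011001010001 ; hops seen [H1,H3] ; pick H3
  add 222.241.12.0/22 -> H4 at depth 22
  add 222.241.14.1/32 -> H4 at depth 32
  Q 89.246.81.59: descend 010110011111011001010001 ; hops seen [H1,H3] ; pick H3
  Q 222.0.0.96: descend 11011110 ; hops seen [H1,H3] ; pick H3
  add 89.246.80.0/20 -> H3 at depth 20
  add 222.0.0.0/8 -> H1 at depth 8
  Q 89.246.81.1: descend 010110011111011001010001 ; hops seen [H1,H3,H3] ; pick H3
  add 222.241.14.1/32 -> H4 at depth 32
  Q 222.241.12.144: descend 1101111011110001000011 ; hops seen [H1,H1,H4] ; pick H4
  add 89.246.81.177/32 -> H4 at depth 32
  add 254.44.105.39/32 -> H4 at depth 32
  Q 222.241.14.1: descend 11011110111100010000111000000001 ; hops seen [H1,H1,H4,H4] ; pick H4
  Q 254.241.14.1: descend 11111110 ; hops seen [H1] ; pick H1
  Q 254.44.105.39: descend 11111110001011000110100100100111 ; hops seen [H1,H2,H4] ; pick H4
  - 89.246.81.0/24 clear@24
  - 222.241.12.0/22 clear@22
  add 254.40.0.0/13 -> H3 at depth 13
  Q 89.246.80.7: descend 01011001111101100101000 ; hops seen [H1,H3] ; pick H3
  add 222.240.0.0/15 -> H1 at depth 15
  add 0.0.0.0/0 -> H1 at depth 0
  - 254.44.105.39/32 clear@32
  Q 89.246.81.177: descend 01011001111101100101000110110001 ; hops seen [H1,H3,H4] ; pick H4
  Q 89.246.80.9: descend 01011001111101100101000 ; hops seen [H1,H3] ; pick H3
  - 89.246.80.0/20 clear@20
  add 222.0.0.0/8 -> H2 at depth 8
  Q 254.40.0.117: descend 1111111000101 ; hops seen [H1,H3] ; pick H3

== LOOKUPS ==
["H3","H3","H3","H3","H3","H4","H4","H1","H4","H3","H4","H3","H3"]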